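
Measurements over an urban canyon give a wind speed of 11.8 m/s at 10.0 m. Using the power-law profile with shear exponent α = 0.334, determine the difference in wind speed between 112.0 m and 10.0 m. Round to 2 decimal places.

14.64 m/s

Power law: V₂ = V₁ · (z₂/z₁)^α = 11.8 × (11.2000)^0.334 = 26.4436 m/s
ΔV = 26.4436 − 11.8 = 14.6436 m/s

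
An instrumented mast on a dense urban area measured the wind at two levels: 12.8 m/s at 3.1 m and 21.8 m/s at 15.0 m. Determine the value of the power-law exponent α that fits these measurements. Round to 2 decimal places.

α ≈ 0.34

Power law: V₂/V₁ = (z₂/z₁)^α ⇒ α = ln(V₂/V₁) / ln(z₂/z₁)
α = ln(21.8/12.8) / ln(15.0/3.1) = ln(1.7031) / ln(4.8387)
  = 0.53246 / 1.57665 = 0.33772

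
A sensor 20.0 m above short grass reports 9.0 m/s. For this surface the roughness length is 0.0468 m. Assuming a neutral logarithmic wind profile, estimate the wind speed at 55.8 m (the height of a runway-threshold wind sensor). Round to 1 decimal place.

10.5 m/s

Log law: V(z) ∝ ln(z/z₀), so V₂/V₁ = ln(z₂/z₀) / ln(z₁/z₀).
ln(55.8/0.0468) = 7.0836, ln(20.0/0.0468) = 6.0576
V₂ = 9.0 × 7.0836/6.0576 = 9.0 × 1.1694 = 10.5244 m/s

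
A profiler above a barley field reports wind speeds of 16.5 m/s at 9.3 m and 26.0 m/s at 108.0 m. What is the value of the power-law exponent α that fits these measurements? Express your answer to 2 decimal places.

α ≈ 0.19

Power law: V₂/V₁ = (z₂/z₁)^α ⇒ α = ln(V₂/V₁) / ln(z₂/z₁)
α = ln(26.0/16.5) / ln(108.0/9.3) = ln(1.5758) / ln(11.6129)
  = 0.45474 / 2.45212 = 0.18545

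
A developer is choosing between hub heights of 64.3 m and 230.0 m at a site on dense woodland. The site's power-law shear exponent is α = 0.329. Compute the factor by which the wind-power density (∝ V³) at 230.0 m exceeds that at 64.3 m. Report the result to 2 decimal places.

Speed ratio: V_B/V_A = (z_B/z_A)^α = (230.0/64.3)^0.329 = (3.5770)^0.329 = 1.52092
Power-density ratio: P_B/P_A = (V_B/V_A)³ = (1.52092)³ = 3.51821

3.52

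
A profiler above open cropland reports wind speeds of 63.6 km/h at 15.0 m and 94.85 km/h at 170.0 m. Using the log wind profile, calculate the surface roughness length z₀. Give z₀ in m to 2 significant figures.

Log law: V(z) ∝ ln(z/z₀). With r = V₁/V₂ = 63.6/94.85 = 0.67053,
r · ln(z₂/z₀) = ln(z₁/z₀) ⇒ ln z₀ = (ln z₁ − r·ln z₂)/(1 − r)
ln z₀ = (2.70805 − 0.67053×5.13580) / 0.32947 = -2.2329
z₀ = exp(-2.2329) = 0.1072 m

z₀ ≈ 0.11 m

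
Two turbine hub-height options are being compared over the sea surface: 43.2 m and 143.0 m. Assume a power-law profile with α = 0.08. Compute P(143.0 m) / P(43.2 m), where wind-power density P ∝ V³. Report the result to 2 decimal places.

Speed ratio: V_B/V_A = (z_B/z_A)^α = (143.0/43.2)^0.08 = (3.3102)^0.08 = 1.10050
Power-density ratio: P_B/P_A = (V_B/V_A)³ = (1.10050)³ = 1.33280

1.33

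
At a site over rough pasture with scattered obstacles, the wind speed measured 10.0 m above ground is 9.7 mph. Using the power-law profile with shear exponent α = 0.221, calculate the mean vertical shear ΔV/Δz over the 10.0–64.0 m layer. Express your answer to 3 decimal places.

Power law: V₂ = V₁ · (z₂/z₁)^α = 9.7 × (6.4000)^0.221 = 14.6197 mph
ΔV/Δz = (14.6197 − 9.7)/(64.0 − 10.0) = 4.9197/54.0000 = 0.09110 mph/m

0.091 mph/m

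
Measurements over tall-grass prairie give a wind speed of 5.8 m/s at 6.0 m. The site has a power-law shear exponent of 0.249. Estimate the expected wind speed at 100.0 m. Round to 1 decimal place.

Power-law profile: V₂ = V₁ · (z₂/z₁)^α
V₂ = 5.8 × (100.0/6.0)^0.249 = 5.8 × (16.6667)^0.249
    = 5.8 × 2.0148 = 11.6861 m/s

11.7 m/s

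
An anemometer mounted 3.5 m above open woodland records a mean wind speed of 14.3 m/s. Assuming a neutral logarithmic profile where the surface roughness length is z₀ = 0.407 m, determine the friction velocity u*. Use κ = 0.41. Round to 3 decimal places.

Log law: V(z) = (u*/κ) · ln(z/z₀) ⇒ u* = κ · V / ln(z/z₀)
u* = 0.41 × 14.3 / ln(3.5/0.407) = 0.41 × 14.3 / 2.1517
   = 5.8630 / 2.1517 = 2.7248 m/s

u* ≈ 2.725 m/s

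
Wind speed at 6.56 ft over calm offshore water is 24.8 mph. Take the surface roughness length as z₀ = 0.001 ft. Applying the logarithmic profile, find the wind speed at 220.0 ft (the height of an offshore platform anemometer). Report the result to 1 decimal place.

34.7 mph

Log law: V(z) ∝ ln(z/z₀), so V₂/V₁ = ln(z₂/z₀) / ln(z₁/z₀).
ln(220.0/0.001) = 12.3014, ln(6.56/0.001) = 8.7887
V₂ = 24.8 × 12.3014/8.7887 = 24.8 × 1.3997 = 34.7119 mph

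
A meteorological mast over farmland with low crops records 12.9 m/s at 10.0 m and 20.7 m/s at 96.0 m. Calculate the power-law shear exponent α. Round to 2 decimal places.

α ≈ 0.21

Power law: V₂/V₁ = (z₂/z₁)^α ⇒ α = ln(V₂/V₁) / ln(z₂/z₁)
α = ln(20.7/12.9) / ln(96.0/10.0) = ln(1.6047) / ln(9.6000)
  = 0.47291 / 2.26176 = 0.20909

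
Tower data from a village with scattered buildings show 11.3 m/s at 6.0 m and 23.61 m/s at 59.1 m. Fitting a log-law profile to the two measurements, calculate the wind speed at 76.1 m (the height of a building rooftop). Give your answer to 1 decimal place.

Log law: V ∝ ln(z/z₀). From the pair, with r = V₁/V₂ = 0.47861,
ln z₀ = (ln z₁ − r·ln z₂)/(1 − r) = (1.7918 − 0.47861×4.0792)/0.52139 = -0.3080 → z₀ = 0.7349 m
V₃ = V₁ · ln(z₃/z₀)/ln(z₁/z₀) = 11.3 × 4.6401/2.0998 = 24.9705 m/s

25.0 m/s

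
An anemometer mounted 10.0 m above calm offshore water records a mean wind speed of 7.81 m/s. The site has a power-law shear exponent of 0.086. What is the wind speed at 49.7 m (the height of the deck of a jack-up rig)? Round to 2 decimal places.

Power-law profile: V₂ = V₁ · (z₂/z₁)^α
V₂ = 7.81 × (49.7/10.0)^0.086 = 7.81 × (4.9700)^0.086
    = 7.81 × 1.1479 = 8.9647 m/s

8.96 m/s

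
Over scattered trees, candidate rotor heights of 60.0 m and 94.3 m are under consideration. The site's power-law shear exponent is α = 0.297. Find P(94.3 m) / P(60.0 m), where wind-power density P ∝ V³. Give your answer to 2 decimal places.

1.50

Speed ratio: V_B/V_A = (z_B/z_A)^α = (94.3/60.0)^0.297 = (1.5717)^0.297 = 1.14372
Power-density ratio: P_B/P_A = (V_B/V_A)³ = (1.14372)³ = 1.49609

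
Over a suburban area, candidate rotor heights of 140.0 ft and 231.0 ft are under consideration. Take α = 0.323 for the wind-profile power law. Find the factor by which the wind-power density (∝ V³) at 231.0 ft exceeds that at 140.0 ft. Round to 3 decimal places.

1.625

Speed ratio: V_B/V_A = (z_B/z_A)^α = (231.0/140.0)^0.323 = (1.6500)^0.323 = 1.17557
Power-density ratio: P_B/P_A = (V_B/V_A)³ = (1.17557)³ = 1.62458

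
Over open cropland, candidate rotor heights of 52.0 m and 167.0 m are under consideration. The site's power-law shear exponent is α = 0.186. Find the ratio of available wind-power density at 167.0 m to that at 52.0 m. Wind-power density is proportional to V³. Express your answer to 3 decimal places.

Speed ratio: V_B/V_A = (z_B/z_A)^α = (167.0/52.0)^0.186 = (3.2115)^0.186 = 1.24236
Power-density ratio: P_B/P_A = (V_B/V_A)³ = (1.24236)³ = 1.91755

1.918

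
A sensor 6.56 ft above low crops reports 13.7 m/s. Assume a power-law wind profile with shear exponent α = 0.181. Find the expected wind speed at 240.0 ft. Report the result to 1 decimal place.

26.3 m/s

Power-law profile: V₂ = V₁ · (z₂/z₁)^α
V₂ = 13.7 × (240.0/6.56)^0.181 = 13.7 × (36.5854)^0.181
    = 13.7 × 1.9185 = 26.2833 m/s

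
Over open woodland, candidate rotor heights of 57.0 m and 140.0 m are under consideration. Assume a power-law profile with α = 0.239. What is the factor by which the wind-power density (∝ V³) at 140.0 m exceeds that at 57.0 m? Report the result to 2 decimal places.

1.90

Speed ratio: V_B/V_A = (z_B/z_A)^α = (140.0/57.0)^0.239 = (2.4561)^0.239 = 1.23957
Power-density ratio: P_B/P_A = (V_B/V_A)³ = (1.23957)³ = 1.90463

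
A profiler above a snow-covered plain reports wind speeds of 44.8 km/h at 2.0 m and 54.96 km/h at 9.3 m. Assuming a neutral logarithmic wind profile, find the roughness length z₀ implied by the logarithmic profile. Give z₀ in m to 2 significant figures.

Log law: V(z) ∝ ln(z/z₀). With r = V₁/V₂ = 44.8/54.96 = 0.81514,
r · ln(z₂/z₀) = ln(z₁/z₀) ⇒ ln z₀ = (ln z₁ − r·ln z₂)/(1 − r)
ln z₀ = (0.69315 − 0.81514×2.23001) / 0.18486 = -6.0836
z₀ = exp(-6.0836) = 0.002280 m

z₀ ≈ 0.0023 m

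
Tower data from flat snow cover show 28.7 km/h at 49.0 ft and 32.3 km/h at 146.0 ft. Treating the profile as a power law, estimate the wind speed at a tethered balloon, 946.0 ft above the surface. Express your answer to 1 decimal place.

39.5 km/h

First find α: α = ln(V₂/V₁)/ln(z₂/z₁) = ln(32.3/28.7)/ln(146.0/49.0) = 0.11817/1.09179 = 0.1082
Extrapolate from 146.0 ft to 946.0 ft: V₃ = 32.3 × (946.0/146.0)^0.1082 = 32.3 × 1.2242 = 39.5403 km/h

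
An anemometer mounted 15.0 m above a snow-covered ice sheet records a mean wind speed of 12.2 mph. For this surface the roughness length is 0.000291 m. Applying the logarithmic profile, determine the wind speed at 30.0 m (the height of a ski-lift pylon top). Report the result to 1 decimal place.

Log law: V(z) ∝ ln(z/z₀), so V₂/V₁ = ln(z₂/z₀) / ln(z₁/z₀).
ln(30.0/0.000291) = 11.5434, ln(15.0/0.000291) = 10.8502
V₂ = 12.2 × 11.5434/10.8502 = 12.2 × 1.0639 = 12.9794 mph

13.0 mph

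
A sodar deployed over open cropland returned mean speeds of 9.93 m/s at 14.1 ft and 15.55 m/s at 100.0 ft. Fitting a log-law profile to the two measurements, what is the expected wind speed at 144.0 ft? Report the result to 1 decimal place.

Log law: V ∝ ln(z/z₀). From the pair, with r = V₁/V₂ = 0.63859,
ln z₀ = (ln z₁ − r·ln z₂)/(1 − r) = (2.6462 − 0.63859×4.6052)/0.36141 = -0.8152 → z₀ = 0.4426 ft
V₃ = V₁ · ln(z₃/z₀)/ln(z₁/z₀) = 9.93 × 5.7850/3.4614 = 16.5961 m/s

16.6 m/s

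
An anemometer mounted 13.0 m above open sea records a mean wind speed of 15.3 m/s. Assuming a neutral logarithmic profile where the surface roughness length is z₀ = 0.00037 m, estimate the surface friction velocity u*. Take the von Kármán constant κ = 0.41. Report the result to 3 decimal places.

u* ≈ 0.599 m/s

Log law: V(z) = (u*/κ) · ln(z/z₀) ⇒ u* = κ · V / ln(z/z₀)
u* = 0.41 × 15.3 / ln(13.0/0.00037) = 0.41 × 15.3 / 10.4670
   = 6.2730 / 10.4670 = 0.5993 m/s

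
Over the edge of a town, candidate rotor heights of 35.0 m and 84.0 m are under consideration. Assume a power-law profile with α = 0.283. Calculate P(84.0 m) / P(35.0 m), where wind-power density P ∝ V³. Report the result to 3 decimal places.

2.103

Speed ratio: V_B/V_A = (z_B/z_A)^α = (84.0/35.0)^0.283 = (2.4000)^0.283 = 1.28115
Power-density ratio: P_B/P_A = (V_B/V_A)³ = (1.28115)³ = 2.10281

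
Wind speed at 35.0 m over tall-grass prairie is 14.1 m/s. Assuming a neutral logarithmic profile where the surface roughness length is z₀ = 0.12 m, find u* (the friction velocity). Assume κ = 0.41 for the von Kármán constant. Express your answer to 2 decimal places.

Log law: V(z) = (u*/κ) · ln(z/z₀) ⇒ u* = κ · V / ln(z/z₀)
u* = 0.41 × 14.1 / ln(35.0/0.12) = 0.41 × 14.1 / 5.6756
   = 5.7810 / 5.6756 = 1.0186 m/s

u* ≈ 1.02 m/s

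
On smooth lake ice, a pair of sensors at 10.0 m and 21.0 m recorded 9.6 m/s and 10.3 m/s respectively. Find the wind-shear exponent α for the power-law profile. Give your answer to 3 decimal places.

Power law: V₂/V₁ = (z₂/z₁)^α ⇒ α = ln(V₂/V₁) / ln(z₂/z₁)
α = ln(10.3/9.6) / ln(21.0/10.0) = ln(1.0729) / ln(2.1000)
  = 0.07038 / 0.74194 = 0.09486

α ≈ 0.095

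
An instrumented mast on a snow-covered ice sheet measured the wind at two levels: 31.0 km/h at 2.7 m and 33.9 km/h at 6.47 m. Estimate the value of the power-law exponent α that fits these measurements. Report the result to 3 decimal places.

Power law: V₂/V₁ = (z₂/z₁)^α ⇒ α = ln(V₂/V₁) / ln(z₂/z₁)
α = ln(33.9/31.0) / ln(6.47/2.7) = ln(1.0935) / ln(2.3963)
  = 0.08943 / 0.87392 = 0.10233

α ≈ 0.102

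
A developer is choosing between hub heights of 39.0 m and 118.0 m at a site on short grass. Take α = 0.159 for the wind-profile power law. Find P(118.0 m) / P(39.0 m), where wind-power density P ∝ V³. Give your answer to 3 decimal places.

1.696

Speed ratio: V_B/V_A = (z_B/z_A)^α = (118.0/39.0)^0.159 = (3.0256)^0.159 = 1.19248
Power-density ratio: P_B/P_A = (V_B/V_A)³ = (1.19248)³ = 1.69570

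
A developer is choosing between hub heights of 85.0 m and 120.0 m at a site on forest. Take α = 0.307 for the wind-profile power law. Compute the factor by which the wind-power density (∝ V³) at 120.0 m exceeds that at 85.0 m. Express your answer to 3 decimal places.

1.374

Speed ratio: V_B/V_A = (z_B/z_A)^α = (120.0/85.0)^0.307 = (1.4118)^0.307 = 1.11167
Power-density ratio: P_B/P_A = (V_B/V_A)³ = (1.11167)³ = 1.37382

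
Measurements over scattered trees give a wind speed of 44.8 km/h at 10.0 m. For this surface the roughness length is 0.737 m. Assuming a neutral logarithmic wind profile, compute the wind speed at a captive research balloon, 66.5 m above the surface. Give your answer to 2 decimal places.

Log law: V(z) ∝ ln(z/z₀), so V₂/V₁ = ln(z₂/z₀) / ln(z₁/z₀).
ln(66.5/0.737) = 4.5024, ln(10.0/0.737) = 2.6078
V₂ = 44.8 × 4.5024/2.6078 = 44.8 × 1.7265 = 77.3487 km/h

77.35 km/h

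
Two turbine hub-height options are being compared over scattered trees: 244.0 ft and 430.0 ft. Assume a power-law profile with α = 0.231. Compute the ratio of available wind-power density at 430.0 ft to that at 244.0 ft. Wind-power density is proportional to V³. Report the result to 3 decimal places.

Speed ratio: V_B/V_A = (z_B/z_A)^α = (430.0/244.0)^0.231 = (1.7623)^0.231 = 1.13984
Power-density ratio: P_B/P_A = (V_B/V_A)³ = (1.13984)³ = 1.48092

1.481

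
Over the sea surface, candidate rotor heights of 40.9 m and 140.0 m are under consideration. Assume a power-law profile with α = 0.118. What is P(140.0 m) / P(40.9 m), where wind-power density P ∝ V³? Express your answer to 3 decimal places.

Speed ratio: V_B/V_A = (z_B/z_A)^α = (140.0/40.9)^0.118 = (3.4230)^0.118 = 1.15627
Power-density ratio: P_B/P_A = (V_B/V_A)³ = (1.15627)³ = 1.54589

1.546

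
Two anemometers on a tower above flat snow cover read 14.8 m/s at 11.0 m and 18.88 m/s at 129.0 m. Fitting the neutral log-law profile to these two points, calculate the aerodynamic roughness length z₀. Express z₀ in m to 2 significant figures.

Log law: V(z) ∝ ln(z/z₀). With r = V₁/V₂ = 14.8/18.88 = 0.78390,
r · ln(z₂/z₀) = ln(z₁/z₀) ⇒ ln z₀ = (ln z₁ − r·ln z₂)/(1 − r)
ln z₀ = (2.39790 − 0.78390×4.85981) / 0.21610 = -6.5326
z₀ = exp(-6.5326) = 0.001455 m

z₀ ≈ 0.0015 m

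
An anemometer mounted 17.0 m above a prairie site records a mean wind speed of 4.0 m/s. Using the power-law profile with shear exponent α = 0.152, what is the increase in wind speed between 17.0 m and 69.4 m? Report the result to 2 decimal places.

Power law: V₂ = V₁ · (z₂/z₁)^α = 4.0 × (4.0824)^0.152 = 4.9536 m/s
ΔV = 4.9536 − 4.0 = 0.9536 m/s

0.95 m/s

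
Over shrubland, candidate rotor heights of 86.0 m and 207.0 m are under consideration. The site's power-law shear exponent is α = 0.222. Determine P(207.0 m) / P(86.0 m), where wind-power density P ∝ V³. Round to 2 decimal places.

1.79

Speed ratio: V_B/V_A = (z_B/z_A)^α = (207.0/86.0)^0.222 = (2.4070)^0.222 = 1.21531
Power-density ratio: P_B/P_A = (V_B/V_A)³ = (1.21531)³ = 1.79498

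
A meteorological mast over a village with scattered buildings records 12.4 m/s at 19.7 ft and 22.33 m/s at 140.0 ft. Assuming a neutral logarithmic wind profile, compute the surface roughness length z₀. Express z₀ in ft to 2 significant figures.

z₀ ≈ 1.7 ft

Log law: V(z) ∝ ln(z/z₀). With r = V₁/V₂ = 12.4/22.33 = 0.55531,
r · ln(z₂/z₀) = ln(z₁/z₀) ⇒ ln z₀ = (ln z₁ − r·ln z₂)/(1 − r)
ln z₀ = (2.98062 − 0.55531×4.94164) / 0.44469 = 0.5318
z₀ = exp(0.5318) = 1.702 ft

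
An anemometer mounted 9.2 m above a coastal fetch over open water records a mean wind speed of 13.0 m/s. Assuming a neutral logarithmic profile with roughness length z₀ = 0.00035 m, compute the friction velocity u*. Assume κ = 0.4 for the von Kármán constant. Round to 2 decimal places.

u* ≈ 0.51 m/s

Log law: V(z) = (u*/κ) · ln(z/z₀) ⇒ u* = κ · V / ln(z/z₀)
u* = 0.4 × 13.0 / ln(9.2/0.00035) = 0.4 × 13.0 / 10.1768
   = 5.2000 / 10.1768 = 0.5110 m/s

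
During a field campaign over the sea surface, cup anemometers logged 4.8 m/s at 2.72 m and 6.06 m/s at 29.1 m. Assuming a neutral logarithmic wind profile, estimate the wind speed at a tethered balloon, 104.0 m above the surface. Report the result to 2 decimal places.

6.74 m/s

Log law: V ∝ ln(z/z₀). From the pair, with r = V₁/V₂ = 0.79208,
ln z₀ = (ln z₁ − r·ln z₂)/(1 − r) = (1.0006 − 0.79208×3.3707)/0.20792 = -8.0283 → z₀ = 0.0003261 m
V₃ = V₁ · ln(z₃/z₀)/ln(z₁/z₀) = 4.8 × 12.6727/9.0290 = 6.7371 m/s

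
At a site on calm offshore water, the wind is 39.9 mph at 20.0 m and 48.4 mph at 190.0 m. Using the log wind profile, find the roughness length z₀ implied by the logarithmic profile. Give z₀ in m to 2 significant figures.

Log law: V(z) ∝ ln(z/z₀). With r = V₁/V₂ = 39.9/48.4 = 0.82438,
r · ln(z₂/z₀) = ln(z₁/z₀) ⇒ ln z₀ = (ln z₁ − r·ln z₂)/(1 − r)
ln z₀ = (2.99573 − 0.82438×5.24702) / 0.17562 = -7.5721
z₀ = exp(-7.5721) = 0.0005146 m

z₀ ≈ 0.00051 m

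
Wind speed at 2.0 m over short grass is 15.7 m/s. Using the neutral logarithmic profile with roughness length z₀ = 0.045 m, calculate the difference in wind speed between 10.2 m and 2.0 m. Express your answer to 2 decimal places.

Log law: V₂ = V₁ · ln(z₂/z₀)/ln(z₁/z₀) = 15.7 × 5.4235/3.7942 = 22.4416 m/s
ΔV = 22.4416 − 15.7 = 6.7416 m/s

6.74 m/s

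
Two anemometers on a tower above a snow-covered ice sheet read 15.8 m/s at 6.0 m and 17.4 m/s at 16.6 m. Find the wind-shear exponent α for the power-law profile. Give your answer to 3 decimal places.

α ≈ 0.095

Power law: V₂/V₁ = (z₂/z₁)^α ⇒ α = ln(V₂/V₁) / ln(z₂/z₁)
α = ln(17.4/15.8) / ln(16.6/6.0) = ln(1.1013) / ln(2.7667)
  = 0.09646 / 1.01764 = 0.09479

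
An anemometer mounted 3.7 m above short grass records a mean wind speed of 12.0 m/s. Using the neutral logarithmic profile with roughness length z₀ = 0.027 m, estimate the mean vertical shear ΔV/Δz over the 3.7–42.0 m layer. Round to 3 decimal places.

0.155 m/s/m

Log law: V₂ = V₁ · ln(z₂/z₀)/ln(z₁/z₀) = 12.0 × 7.3496/4.9203 = 17.9249 m/s
ΔV/Δz = (17.9249 − 12.0)/(42.0 − 3.7) = 5.9249/38.3000 = 0.15470 m/s/m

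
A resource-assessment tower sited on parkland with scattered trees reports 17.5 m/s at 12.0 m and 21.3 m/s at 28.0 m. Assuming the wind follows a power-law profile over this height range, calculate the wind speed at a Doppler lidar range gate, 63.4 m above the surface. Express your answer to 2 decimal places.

25.75 m/s

First find α: α = ln(V₂/V₁)/ln(z₂/z₁) = ln(21.3/17.5)/ln(28.0/12.0) = 0.19651/0.84730 = 0.2319
Extrapolate from 28.0 m to 63.4 m: V₃ = 21.3 × (63.4/28.0)^0.2319 = 21.3 × 1.2087 = 25.7452 m/s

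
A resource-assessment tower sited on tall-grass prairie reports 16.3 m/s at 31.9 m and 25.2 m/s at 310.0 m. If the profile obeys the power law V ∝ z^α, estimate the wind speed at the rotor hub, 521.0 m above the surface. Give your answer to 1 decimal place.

First find α: α = ln(V₂/V₁)/ln(z₂/z₁) = ln(25.2/16.3)/ln(310.0/31.9) = 0.43568/2.27397 = 0.1916
Extrapolate from 310.0 m to 521.0 m: V₃ = 25.2 × (521.0/310.0)^0.1916 = 25.2 × 1.1046 = 27.8356 m/s

27.8 m/s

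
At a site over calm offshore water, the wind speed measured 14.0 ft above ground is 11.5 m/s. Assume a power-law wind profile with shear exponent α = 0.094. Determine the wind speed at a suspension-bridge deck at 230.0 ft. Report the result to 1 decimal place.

Power-law profile: V₂ = V₁ · (z₂/z₁)^α
V₂ = 11.5 × (230.0/14.0)^0.094 = 11.5 × (16.4286)^0.094
    = 11.5 × 1.3010 = 14.9611 m/s

15.0 m/s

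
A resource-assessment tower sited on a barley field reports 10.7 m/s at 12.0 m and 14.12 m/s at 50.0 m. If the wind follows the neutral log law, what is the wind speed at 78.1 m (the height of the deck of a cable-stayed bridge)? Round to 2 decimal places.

15.19 m/s

Log law: V ∝ ln(z/z₀). From the pair, with r = V₁/V₂ = 0.75779,
ln z₀ = (ln z₁ − r·ln z₂)/(1 − r) = (2.4849 − 0.75779×3.9120)/0.24221 = -1.9800 → z₀ = 0.1381 m
V₃ = V₁ · ln(z₃/z₀)/ln(z₁/z₀) = 10.7 × 6.3380/4.4650 = 15.1887 m/s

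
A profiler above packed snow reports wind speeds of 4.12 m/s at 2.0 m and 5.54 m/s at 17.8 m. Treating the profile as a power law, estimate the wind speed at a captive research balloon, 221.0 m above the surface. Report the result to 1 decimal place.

First find α: α = ln(V₂/V₁)/ln(z₂/z₁) = ln(5.54/4.12)/ln(17.8/2.0) = 0.29614/2.18605 = 0.1355
Extrapolate from 17.8 m to 221.0 m: V₃ = 5.54 × (221.0/17.8)^0.1355 = 5.54 × 1.4067 = 7.7931 m/s

7.8 m/s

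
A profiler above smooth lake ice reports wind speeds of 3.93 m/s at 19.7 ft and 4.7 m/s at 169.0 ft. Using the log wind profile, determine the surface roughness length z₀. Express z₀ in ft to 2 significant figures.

Log law: V(z) ∝ ln(z/z₀). With r = V₁/V₂ = 3.93/4.7 = 0.83617,
r · ln(z₂/z₀) = ln(z₁/z₀) ⇒ ln z₀ = (ln z₁ − r·ln z₂)/(1 − r)
ln z₀ = (2.98062 − 0.83617×5.12990) / 0.16383 = -7.9891
z₀ = exp(-7.9891) = 0.0003391 ft

z₀ ≈ 0.00034 ft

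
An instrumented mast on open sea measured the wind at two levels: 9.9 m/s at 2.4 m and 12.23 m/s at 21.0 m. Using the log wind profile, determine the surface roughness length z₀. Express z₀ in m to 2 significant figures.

Log law: V(z) ∝ ln(z/z₀). With r = V₁/V₂ = 9.9/12.23 = 0.80948,
r · ln(z₂/z₀) = ln(z₁/z₀) ⇒ ln z₀ = (ln z₁ − r·ln z₂)/(1 − r)
ln z₀ = (0.87547 − 0.80948×3.04452) / 0.19052 = -8.3407
z₀ = exp(-8.3407) = 0.0002386 m

z₀ ≈ 0.00024 m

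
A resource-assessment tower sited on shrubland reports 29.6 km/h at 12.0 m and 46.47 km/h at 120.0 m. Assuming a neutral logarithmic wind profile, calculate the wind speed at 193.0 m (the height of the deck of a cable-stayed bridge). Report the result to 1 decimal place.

50.0 km/h

Log law: V ∝ ln(z/z₀). From the pair, with r = V₁/V₂ = 0.63697,
ln z₀ = (ln z₁ − r·ln z₂)/(1 − r) = (2.4849 − 0.63697×4.7875)/0.36303 = -1.5552 → z₀ = 0.2111 m
V₃ = V₁ · ln(z₃/z₀)/ln(z₁/z₀) = 29.6 × 6.8179/4.0401 = 49.9516 km/h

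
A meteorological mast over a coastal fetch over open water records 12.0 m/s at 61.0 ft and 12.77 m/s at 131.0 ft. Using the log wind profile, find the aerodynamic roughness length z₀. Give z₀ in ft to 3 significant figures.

z₀ ≈ 0.000409 ft

Log law: V(z) ∝ ln(z/z₀). With r = V₁/V₂ = 12.0/12.77 = 0.93970,
r · ln(z₂/z₀) = ln(z₁/z₀) ⇒ ln z₀ = (ln z₁ − r·ln z₂)/(1 − r)
ln z₀ = (4.11087 − 0.93970×4.87520) / 0.06030 = -7.8007
z₀ = exp(-7.8007) = 0.0004095 ft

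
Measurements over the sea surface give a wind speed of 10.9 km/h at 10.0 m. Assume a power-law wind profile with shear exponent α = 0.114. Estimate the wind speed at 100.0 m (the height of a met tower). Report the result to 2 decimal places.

Power-law profile: V₂ = V₁ · (z₂/z₁)^α
V₂ = 10.9 × (100.0/10.0)^0.114 = 10.9 × (10.0000)^0.114
    = 10.9 × 1.3002 = 14.1718 km/h

14.17 km/h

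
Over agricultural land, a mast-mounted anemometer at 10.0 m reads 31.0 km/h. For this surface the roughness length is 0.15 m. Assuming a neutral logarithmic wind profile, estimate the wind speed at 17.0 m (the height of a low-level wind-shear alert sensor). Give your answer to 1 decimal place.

Log law: V(z) ∝ ln(z/z₀), so V₂/V₁ = ln(z₂/z₀) / ln(z₁/z₀).
ln(17.0/0.15) = 4.7303, ln(10.0/0.15) = 4.1997
V₂ = 31.0 × 4.7303/4.1997 = 31.0 × 1.1263 = 34.9168 km/h

34.9 km/h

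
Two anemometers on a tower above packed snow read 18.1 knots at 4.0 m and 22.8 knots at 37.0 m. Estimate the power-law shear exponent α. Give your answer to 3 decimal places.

Power law: V₂/V₁ = (z₂/z₁)^α ⇒ α = ln(V₂/V₁) / ln(z₂/z₁)
α = ln(22.8/18.1) / ln(37.0/4.0) = ln(1.2597) / ln(9.2500)
  = 0.23085 / 2.22462 = 0.10377

α ≈ 0.104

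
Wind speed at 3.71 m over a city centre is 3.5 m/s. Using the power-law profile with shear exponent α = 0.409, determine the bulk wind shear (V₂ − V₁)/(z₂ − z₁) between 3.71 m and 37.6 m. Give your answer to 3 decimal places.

0.163 m/s/m

Power law: V₂ = V₁ · (z₂/z₁)^α = 3.5 × (10.1348)^0.409 = 9.0250 m/s
ΔV/Δz = (9.0250 − 3.5)/(37.6 − 3.71) = 5.5250/33.8900 = 0.16303 m/s/m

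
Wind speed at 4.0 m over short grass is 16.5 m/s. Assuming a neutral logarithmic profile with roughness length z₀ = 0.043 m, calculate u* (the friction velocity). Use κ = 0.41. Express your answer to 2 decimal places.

u* ≈ 1.49 m/s

Log law: V(z) = (u*/κ) · ln(z/z₀) ⇒ u* = κ · V / ln(z/z₀)
u* = 0.41 × 16.5 / ln(4.0/0.043) = 0.41 × 16.5 / 4.5328
   = 6.7650 / 4.5328 = 1.4924 m/s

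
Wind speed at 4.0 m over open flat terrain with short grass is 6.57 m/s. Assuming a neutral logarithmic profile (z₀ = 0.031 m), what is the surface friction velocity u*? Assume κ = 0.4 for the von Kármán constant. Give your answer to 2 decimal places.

u* ≈ 0.54 m/s

Log law: V(z) = (u*/κ) · ln(z/z₀) ⇒ u* = κ · V / ln(z/z₀)
u* = 0.4 × 6.57 / ln(4.0/0.031) = 0.4 × 6.57 / 4.8601
   = 2.6280 / 4.8601 = 0.5407 m/s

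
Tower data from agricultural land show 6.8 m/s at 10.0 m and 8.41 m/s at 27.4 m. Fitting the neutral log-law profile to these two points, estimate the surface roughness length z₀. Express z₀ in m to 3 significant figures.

Log law: V(z) ∝ ln(z/z₀). With r = V₁/V₂ = 6.8/8.41 = 0.80856,
r · ln(z₂/z₀) = ln(z₁/z₀) ⇒ ln z₀ = (ln z₁ − r·ln z₂)/(1 − r)
ln z₀ = (2.30259 − 0.80856×3.31054) / 0.19144 = -1.9546
z₀ = exp(-1.9546) = 0.1416 m

z₀ ≈ 0.142 m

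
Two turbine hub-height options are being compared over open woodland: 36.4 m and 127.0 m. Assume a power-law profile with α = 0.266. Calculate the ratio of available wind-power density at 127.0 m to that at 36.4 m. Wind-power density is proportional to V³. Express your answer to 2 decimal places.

Speed ratio: V_B/V_A = (z_B/z_A)^α = (127.0/36.4)^0.266 = (3.4890)^0.266 = 1.39431
Power-density ratio: P_B/P_A = (V_B/V_A)³ = (1.39431)³ = 2.71067

2.71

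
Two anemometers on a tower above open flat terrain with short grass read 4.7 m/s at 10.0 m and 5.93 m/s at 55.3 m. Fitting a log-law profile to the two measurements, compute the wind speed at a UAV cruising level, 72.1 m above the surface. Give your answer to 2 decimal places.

Log law: V ∝ ln(z/z₀). From the pair, with r = V₁/V₂ = 0.79258,
ln z₀ = (ln z₁ − r·ln z₂)/(1 − r) = (2.3026 − 0.79258×4.0128)/0.20742 = -4.2323 → z₀ = 0.01452 m
V₃ = V₁ · ln(z₃/z₀)/ln(z₁/z₀) = 4.7 × 8.5103/6.5349 = 6.1208 m/s

6.12 m/s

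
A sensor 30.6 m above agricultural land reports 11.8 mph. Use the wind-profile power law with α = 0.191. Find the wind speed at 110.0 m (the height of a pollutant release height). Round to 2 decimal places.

Power-law profile: V₂ = V₁ · (z₂/z₁)^α
V₂ = 11.8 × (110.0/30.6)^0.191 = 11.8 × (3.5948)^0.191
    = 11.8 × 1.2768 = 15.0666 mph

15.07 mph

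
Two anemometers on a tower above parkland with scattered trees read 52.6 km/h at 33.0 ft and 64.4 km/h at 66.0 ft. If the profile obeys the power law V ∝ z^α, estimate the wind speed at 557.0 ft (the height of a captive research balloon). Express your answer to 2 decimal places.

120.05 km/h

First find α: α = ln(V₂/V₁)/ln(z₂/z₁) = ln(64.4/52.6)/ln(66.0/33.0) = 0.20240/0.69315 = 0.2920
Extrapolate from 66.0 ft to 557.0 ft: V₃ = 64.4 × (557.0/66.0)^0.2920 = 64.4 × 1.8642 = 120.0513 km/h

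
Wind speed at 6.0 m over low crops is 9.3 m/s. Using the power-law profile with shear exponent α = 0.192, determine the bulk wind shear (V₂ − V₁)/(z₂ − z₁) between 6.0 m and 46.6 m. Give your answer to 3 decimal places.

Power law: V₂ = V₁ · (z₂/z₁)^α = 9.3 × (7.7667)^0.192 = 13.7850 m/s
ΔV/Δz = (13.7850 − 9.3)/(46.6 − 6.0) = 4.4850/40.6000 = 0.11047 m/s/m

0.110 m/s/m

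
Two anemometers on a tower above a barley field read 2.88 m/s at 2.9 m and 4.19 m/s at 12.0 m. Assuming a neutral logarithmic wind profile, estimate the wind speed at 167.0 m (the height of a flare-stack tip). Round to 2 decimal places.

6.62 m/s

Log law: V ∝ ln(z/z₀). From the pair, with r = V₁/V₂ = 0.68735,
ln z₀ = (ln z₁ − r·ln z₂)/(1 − r) = (1.0647 − 0.68735×2.4849)/0.31265 = -2.0576 → z₀ = 0.1278 m
V₃ = V₁ · ln(z₃/z₀)/ln(z₁/z₀) = 2.88 × 7.1755/3.1223 = 6.6188 m/s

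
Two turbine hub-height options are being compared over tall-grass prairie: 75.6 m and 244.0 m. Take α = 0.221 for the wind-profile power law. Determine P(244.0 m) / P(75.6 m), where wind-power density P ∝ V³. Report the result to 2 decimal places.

2.17

Speed ratio: V_B/V_A = (z_B/z_A)^α = (244.0/75.6)^0.221 = (3.2275)^0.221 = 1.29557
Power-density ratio: P_B/P_A = (V_B/V_A)³ = (1.29557)³ = 2.17460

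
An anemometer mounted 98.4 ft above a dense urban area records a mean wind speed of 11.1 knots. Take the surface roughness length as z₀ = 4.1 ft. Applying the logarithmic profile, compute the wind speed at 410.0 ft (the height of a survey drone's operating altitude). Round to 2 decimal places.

Log law: V(z) ∝ ln(z/z₀), so V₂/V₁ = ln(z₂/z₀) / ln(z₁/z₀).
ln(410.0/4.1) = 4.6052, ln(98.4/4.1) = 3.1781
V₂ = 11.1 × 4.6052/3.1781 = 11.1 × 1.4491 = 16.0845 knots

16.08 knots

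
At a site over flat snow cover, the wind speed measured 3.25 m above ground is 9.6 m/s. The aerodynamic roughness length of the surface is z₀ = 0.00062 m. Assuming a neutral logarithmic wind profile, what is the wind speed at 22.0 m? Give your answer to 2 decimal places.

11.74 m/s

Log law: V(z) ∝ ln(z/z₀), so V₂/V₁ = ln(z₂/z₀) / ln(z₁/z₀).
ln(22.0/0.00062) = 10.4768, ln(3.25/0.00062) = 8.5644
V₂ = 9.6 × 10.4768/8.5644 = 9.6 × 1.2233 = 11.7436 m/s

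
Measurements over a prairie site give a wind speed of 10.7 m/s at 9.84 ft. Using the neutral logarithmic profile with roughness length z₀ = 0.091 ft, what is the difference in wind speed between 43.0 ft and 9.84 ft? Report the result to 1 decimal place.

Log law: V₂ = V₁ · ln(z₂/z₀)/ln(z₁/z₀) = 10.7 × 6.1581/4.6834 = 14.0693 m/s
ΔV = 14.0693 − 10.7 = 3.3693 m/s

3.4 m/s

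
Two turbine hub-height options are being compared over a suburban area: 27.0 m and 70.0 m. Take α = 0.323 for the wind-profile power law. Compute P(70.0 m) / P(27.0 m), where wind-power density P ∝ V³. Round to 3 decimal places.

2.517

Speed ratio: V_B/V_A = (z_B/z_A)^α = (70.0/27.0)^0.323 = (2.5926)^0.323 = 1.36030
Power-density ratio: P_B/P_A = (V_B/V_A)³ = (1.36030)³ = 2.51715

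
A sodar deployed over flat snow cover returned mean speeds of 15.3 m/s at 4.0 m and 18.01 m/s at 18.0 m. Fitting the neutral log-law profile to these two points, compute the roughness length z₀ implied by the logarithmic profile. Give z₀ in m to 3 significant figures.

z₀ ≈ 0.000821 m

Log law: V(z) ∝ ln(z/z₀). With r = V₁/V₂ = 15.3/18.01 = 0.84953,
r · ln(z₂/z₀) = ln(z₁/z₀) ⇒ ln z₀ = (ln z₁ − r·ln z₂)/(1 − r)
ln z₀ = (1.38629 − 0.84953×2.89037) / 0.15047 = -7.1054
z₀ = exp(-7.1054) = 0.0008207 m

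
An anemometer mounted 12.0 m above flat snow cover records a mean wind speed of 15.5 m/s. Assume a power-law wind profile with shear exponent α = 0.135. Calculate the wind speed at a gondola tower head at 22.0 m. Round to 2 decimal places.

Power-law profile: V₂ = V₁ · (z₂/z₁)^α
V₂ = 15.5 × (22.0/12.0)^0.135 = 15.5 × (1.8333)^0.135
    = 15.5 × 1.0853 = 16.8217 m/s

16.82 m/s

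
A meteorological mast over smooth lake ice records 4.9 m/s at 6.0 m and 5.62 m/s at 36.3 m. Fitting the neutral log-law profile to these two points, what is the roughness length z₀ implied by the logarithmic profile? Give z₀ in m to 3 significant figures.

z₀ ≈ 0.0000287 m

Log law: V(z) ∝ ln(z/z₀). With r = V₁/V₂ = 4.9/5.62 = 0.87189,
r · ln(z₂/z₀) = ln(z₁/z₀) ⇒ ln z₀ = (ln z₁ − r·ln z₂)/(1 − r)
ln z₀ = (1.79176 − 0.87189×3.59182) / 0.12811 = -10.4586
z₀ = exp(-10.4586) = 0.00002870 m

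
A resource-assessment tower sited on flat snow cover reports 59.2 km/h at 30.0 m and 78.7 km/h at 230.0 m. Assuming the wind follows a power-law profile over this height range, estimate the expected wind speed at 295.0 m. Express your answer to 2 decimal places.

81.49 km/h

First find α: α = ln(V₂/V₁)/ln(z₂/z₁) = ln(78.7/59.2)/ln(230.0/30.0) = 0.28472/2.03688 = 0.1398
Extrapolate from 230.0 m to 295.0 m: V₃ = 78.7 × (295.0/230.0)^0.1398 = 78.7 × 1.0354 = 81.4863 km/h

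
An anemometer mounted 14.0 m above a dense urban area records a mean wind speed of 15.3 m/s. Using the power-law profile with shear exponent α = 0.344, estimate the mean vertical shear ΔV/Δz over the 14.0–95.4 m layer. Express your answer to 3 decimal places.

0.176 m/s/m

Power law: V₂ = V₁ · (z₂/z₁)^α = 15.3 × (6.8143)^0.344 = 29.6066 m/s
ΔV/Δz = (29.6066 − 15.3)/(95.4 − 14.0) = 14.3066/81.4000 = 0.17576 m/s/m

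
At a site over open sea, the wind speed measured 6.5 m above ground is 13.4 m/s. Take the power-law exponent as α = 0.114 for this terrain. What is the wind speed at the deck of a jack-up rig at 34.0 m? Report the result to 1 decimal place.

Power-law profile: V₂ = V₁ · (z₂/z₁)^α
V₂ = 13.4 × (34.0/6.5)^0.114 = 13.4 × (5.2308)^0.114
    = 13.4 × 1.2076 = 16.1816 m/s

16.2 m/s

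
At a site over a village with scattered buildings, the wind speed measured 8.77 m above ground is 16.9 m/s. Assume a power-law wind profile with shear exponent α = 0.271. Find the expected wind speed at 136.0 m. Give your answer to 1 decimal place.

Power-law profile: V₂ = V₁ · (z₂/z₁)^α
V₂ = 16.9 × (136.0/8.77)^0.271 = 16.9 × (15.5074)^0.271
    = 16.9 × 2.1020 = 35.5241 m/s

35.5 m/s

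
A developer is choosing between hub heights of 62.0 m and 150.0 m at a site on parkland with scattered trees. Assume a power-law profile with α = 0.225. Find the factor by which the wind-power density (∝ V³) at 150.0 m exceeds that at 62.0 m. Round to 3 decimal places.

1.816

Speed ratio: V_B/V_A = (z_B/z_A)^α = (150.0/62.0)^0.225 = (2.4194)^0.225 = 1.21992
Power-density ratio: P_B/P_A = (V_B/V_A)³ = (1.21992)³ = 1.81550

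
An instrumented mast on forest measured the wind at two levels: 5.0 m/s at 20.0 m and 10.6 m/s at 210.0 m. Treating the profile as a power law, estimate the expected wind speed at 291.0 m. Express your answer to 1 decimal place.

11.8 m/s

First find α: α = ln(V₂/V₁)/ln(z₂/z₁) = ln(10.6/5.0)/ln(210.0/20.0) = 0.75142/2.35138 = 0.3196
Extrapolate from 210.0 m to 291.0 m: V₃ = 10.6 × (291.0/210.0)^0.3196 = 10.6 × 1.1099 = 11.7647 m/s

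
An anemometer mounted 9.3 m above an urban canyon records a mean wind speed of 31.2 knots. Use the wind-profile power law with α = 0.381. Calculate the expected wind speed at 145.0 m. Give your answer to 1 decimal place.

88.8 knots

Power-law profile: V₂ = V₁ · (z₂/z₁)^α
V₂ = 31.2 × (145.0/9.3)^0.381 = 31.2 × (15.5914)^0.381
    = 31.2 × 2.8477 = 88.8472 knots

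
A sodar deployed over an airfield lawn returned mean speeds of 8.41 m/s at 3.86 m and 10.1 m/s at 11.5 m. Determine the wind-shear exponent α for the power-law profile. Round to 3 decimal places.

α ≈ 0.168

Power law: V₂/V₁ = (z₂/z₁)^α ⇒ α = ln(V₂/V₁) / ln(z₂/z₁)
α = ln(10.1/8.41) / ln(11.5/3.86) = ln(1.2010) / ln(2.9793)
  = 0.18311 / 1.09168 = 0.16774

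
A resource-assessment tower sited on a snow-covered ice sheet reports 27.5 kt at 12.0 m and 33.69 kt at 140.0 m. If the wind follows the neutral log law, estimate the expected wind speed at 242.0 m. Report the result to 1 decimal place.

Log law: V ∝ ln(z/z₀). From the pair, with r = V₁/V₂ = 0.81627,
ln z₀ = (ln z₁ − r·ln z₂)/(1 − r) = (2.4849 − 0.81627×4.9416)/0.18373 = -8.4295 → z₀ = 0.0002183 m
V₃ = V₁ · ln(z₃/z₀)/ln(z₁/z₀) = 27.5 × 13.9184/10.9144 = 35.0690 kt

35.1 kt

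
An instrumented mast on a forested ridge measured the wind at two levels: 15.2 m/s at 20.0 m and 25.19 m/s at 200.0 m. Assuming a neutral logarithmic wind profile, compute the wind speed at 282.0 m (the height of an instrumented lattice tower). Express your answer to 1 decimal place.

26.7 m/s

Log law: V ∝ ln(z/z₀). From the pair, with r = V₁/V₂ = 0.60341,
ln z₀ = (ln z₁ − r·ln z₂)/(1 − r) = (2.9957 − 0.60341×5.2983)/0.39659 = -0.5077 → z₀ = 0.6019 m
V₃ = V₁ · ln(z₃/z₀)/ln(z₁/z₀) = 15.2 × 6.1496/3.5034 = 26.6807 m/s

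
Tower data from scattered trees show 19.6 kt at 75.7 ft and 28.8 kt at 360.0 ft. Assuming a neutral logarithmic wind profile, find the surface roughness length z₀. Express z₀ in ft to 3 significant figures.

z₀ ≈ 2.73 ft

Log law: V(z) ∝ ln(z/z₀). With r = V₁/V₂ = 19.6/28.8 = 0.68056,
r · ln(z₂/z₀) = ln(z₁/z₀) ⇒ ln z₀ = (ln z₁ − r·ln z₂)/(1 − r)
ln z₀ = (4.32678 − 0.68056×5.88610) / 0.31944 = 1.0047
z₀ = exp(1.0047) = 2.731 ft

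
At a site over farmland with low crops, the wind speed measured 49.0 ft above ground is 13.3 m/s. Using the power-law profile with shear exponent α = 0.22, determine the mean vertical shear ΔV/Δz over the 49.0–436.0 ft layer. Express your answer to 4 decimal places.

0.0212 m/s/ft

Power law: V₂ = V₁ · (z₂/z₁)^α = 13.3 × (8.8980)^0.22 = 21.5127 m/s
ΔV/Δz = (21.5127 − 13.3)/(436.0 − 49.0) = 8.2127/387.0000 = 0.02122 m/s/ft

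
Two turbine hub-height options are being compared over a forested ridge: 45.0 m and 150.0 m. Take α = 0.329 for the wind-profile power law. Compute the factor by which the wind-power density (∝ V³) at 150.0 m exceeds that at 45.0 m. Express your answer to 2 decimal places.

Speed ratio: V_B/V_A = (z_B/z_A)^α = (150.0/45.0)^0.329 = (3.3333)^0.329 = 1.48603
Power-density ratio: P_B/P_A = (V_B/V_A)³ = (1.48603)³ = 3.28157

3.28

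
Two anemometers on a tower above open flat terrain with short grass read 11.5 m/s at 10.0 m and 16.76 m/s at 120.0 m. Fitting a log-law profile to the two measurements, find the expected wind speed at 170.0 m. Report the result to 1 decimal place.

Log law: V ∝ ln(z/z₀). From the pair, with r = V₁/V₂ = 0.68616,
ln z₀ = (ln z₁ − r·ln z₂)/(1 − r) = (2.3026 − 0.68616×4.7875)/0.31384 = -3.1302 → z₀ = 0.04371 m
V₃ = V₁ · ln(z₃/z₀)/ln(z₁/z₀) = 11.5 × 8.2660/5.4328 = 17.4973 m/s

17.5 m/s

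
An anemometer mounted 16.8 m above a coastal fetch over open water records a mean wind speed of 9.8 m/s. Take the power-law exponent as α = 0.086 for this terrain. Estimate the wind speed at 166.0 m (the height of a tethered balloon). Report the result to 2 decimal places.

Power-law profile: V₂ = V₁ · (z₂/z₁)^α
V₂ = 9.8 × (166.0/16.8)^0.086 = 9.8 × (9.8810)^0.086
    = 9.8 × 1.2177 = 11.9338 m/s

11.93 m/s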